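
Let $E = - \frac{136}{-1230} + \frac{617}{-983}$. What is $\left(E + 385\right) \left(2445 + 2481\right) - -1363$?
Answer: $\frac{381936570333}{201515} \approx 1.8953 \cdot 10^{6}$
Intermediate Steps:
$E = - \frac{312611}{604545}$ ($E = \left(-136\right) \left(- \frac{1}{1230}\right) + 617 \left(- \frac{1}{983}\right) = \frac{68}{615} - \frac{617}{983} = - \frac{312611}{604545} \approx -0.5171$)
$\left(E + 385\right) \left(2445 + 2481\right) - -1363 = \left(- \frac{312611}{604545} + 385\right) \left(2445 + 2481\right) - -1363 = \frac{232437214}{604545} \cdot 4926 + 1363 = \frac{381661905388}{201515} + 1363 = \frac{381936570333}{201515}$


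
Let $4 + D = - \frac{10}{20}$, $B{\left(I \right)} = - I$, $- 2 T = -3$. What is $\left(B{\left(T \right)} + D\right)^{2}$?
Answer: $36$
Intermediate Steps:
$T = \frac{3}{2}$ ($T = \left(- \frac{1}{2}\right) \left(-3\right) = \frac{3}{2} \approx 1.5$)
$D = - \frac{9}{2}$ ($D = -4 - \frac{10}{20} = -4 - \frac{1}{2} = - \frac{9}{2} \approx -4.5$)
$\left(B{\left(T \right)} + D\right)^{2} = \left(\left(-1\right) \frac{3}{2} - \frac{9}{2}\right)^{2} = \left(- \frac{3}{2} - \frac{9}{2}\right)^{2} = \left(-6\right)^{2} = 36$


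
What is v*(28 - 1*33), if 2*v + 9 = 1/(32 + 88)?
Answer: 1079/48 ≈ 22.479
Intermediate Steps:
v = -1079/240 (v = -9/2 + 1/(2*(32 + 88)) = -9/2 + (½)/120 = -9/2 + (½)*(1/120) = -9/2 + 1/240 = -1079/240 ≈ -4.4958)
v*(28 - 1*33) = -1079*(28 - 1*33)/240 = -1079*(28 - 33)/240 = -1079/240*(-5) = 1079/48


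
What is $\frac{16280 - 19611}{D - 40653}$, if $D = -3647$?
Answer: $\frac{3331}{44300} \approx 0.075192$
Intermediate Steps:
$\frac{16280 - 19611}{D - 40653} = \frac{16280 - 19611}{-3647 - 40653} = - \frac{3331}{-44300} = \left(-3331\right) \left(- \frac{1}{44300}\right) = \frac{3331}{44300}$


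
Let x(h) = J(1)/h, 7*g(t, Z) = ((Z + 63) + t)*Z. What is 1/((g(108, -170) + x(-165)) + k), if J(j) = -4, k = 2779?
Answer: 1155/3181723 ≈ 0.00036301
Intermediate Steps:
g(t, Z) = Z*(63 + Z + t)/7 (g(t, Z) = (((Z + 63) + t)*Z)/7 = (((63 + Z) + t)*Z)/7 = ((63 + Z + t)*Z)/7 = (Z*(63 + Z + t))/7 = Z*(63 + Z + t)/7)
x(h) = -4/h
1/((g(108, -170) + x(-165)) + k) = 1/(((⅐)*(-170)*(63 - 170 + 108) - 4/(-165)) + 2779) = 1/(((⅐)*(-170)*1 - 4*(-1/165)) + 2779) = 1/((-170/7 + 4/165) + 2779) = 1/(-28022/1155 + 2779) = 1/(3181723/1155) = 1155/3181723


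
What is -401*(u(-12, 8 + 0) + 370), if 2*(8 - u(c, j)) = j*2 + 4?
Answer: -147568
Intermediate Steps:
u(c, j) = 6 - j (u(c, j) = 8 - (j*2 + 4)/2 = 8 - (2*j + 4)/2 = 8 - (4 + 2*j)/2 = 8 + (-2 - j) = 6 - j)
-401*(u(-12, 8 + 0) + 370) = -401*((6 - (8 + 0)) + 370) = -401*((6 - 1*8) + 370) = -401*((6 - 8) + 370) = -401*(-2 + 370) = -401*368 = -147568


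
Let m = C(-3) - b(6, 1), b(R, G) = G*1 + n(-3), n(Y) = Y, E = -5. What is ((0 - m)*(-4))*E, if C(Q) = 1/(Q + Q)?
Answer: -110/3 ≈ -36.667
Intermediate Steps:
C(Q) = 1/(2*Q)
b(R, G) = -3 + G (b(R, G) = G*1 - 3 = G - 3 = -3 + G)
m = 11/6 (m = (1/2)/(-3) - (-3 + 1) = (1/2)*(-1/3) - 1*(-2) = -1/6 + 2 = 11/6 ≈ 1.8333)
((0 - m)*(-4))*E = ((0 - 1*11/6)*(-4))*(-5) = ((0 - 11/6)*(-4))*(-5) = -11/6*(-4)*(-5) = (22/3)*(-5) = -110/3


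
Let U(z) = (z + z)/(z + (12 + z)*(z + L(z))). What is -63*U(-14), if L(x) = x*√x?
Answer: 42/19 - 84*I*√14/19 ≈ 2.2105 - 16.542*I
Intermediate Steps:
L(x) = x^(3/2)
U(z) = 2*z/(z + (12 + z)*(z + z^(3/2))) (U(z) = (z + z)/(z + (12 + z)*(z + z^(3/2))) = (2*z)/(z + (12 + z)*(z + z^(3/2))) = 2*z/(z + (12 + z)*(z + z^(3/2))))
-63*U(-14) = -126*(-14)/((-14)² + (-14)^(5/2) + 12*(-14)^(3/2) + 13*(-14)) = -126*(-14)/(196 + 196*I*√14 + 12*(-14*I*√14) - 182) = -126*(-14)/(196 + 196*I*√14 - 168*I*√14 - 182) = -126*(-14)/(14 + 28*I*√14) = -(-1764)/(14 + 28*I*√14) = 1764/(14 + 28*I*√14)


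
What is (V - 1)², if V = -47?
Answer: 2304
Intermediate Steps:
(V - 1)² = (-47 - 1)² = (-48)² = 2304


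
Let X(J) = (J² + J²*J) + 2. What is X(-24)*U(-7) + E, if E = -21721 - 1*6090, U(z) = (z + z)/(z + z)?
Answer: -41057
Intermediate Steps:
X(J) = 2 + J² + J³ (X(J) = (J² + J³) + 2 = 2 + J² + J³)
U(z) = 1 (U(z) = (2*z)/((2*z)) = (2*z)*(1/(2*z)) = 1)
E = -27811 (E = -21721 - 6090 = -27811)
X(-24)*U(-7) + E = (2 + (-24)² + (-24)³)*1 - 27811 = (2 + 576 - 13824)*1 - 27811 = -13246*1 - 27811 = -13246 - 27811 = -41057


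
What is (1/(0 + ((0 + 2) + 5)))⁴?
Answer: 1/2401 ≈ 0.00041649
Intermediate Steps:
(1/(0 + ((0 + 2) + 5)))⁴ = (1/(0 + (2 + 5)))⁴ = (1/(0 + 7))⁴ = (1/7)⁴ = (⅐)⁴ = 1/2401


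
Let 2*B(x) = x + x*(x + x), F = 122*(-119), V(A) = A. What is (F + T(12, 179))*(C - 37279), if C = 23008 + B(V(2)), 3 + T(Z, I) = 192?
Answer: 204417514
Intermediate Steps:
T(Z, I) = 189 (T(Z, I) = -3 + 192 = 189)
F = -14518
B(x) = x² + x/2 (B(x) = (x + x*(x + x))/2 = (x + x*(2*x))/2 = (x + 2*x²)/2 = x² + x/2)
C = 23013 (C = 23008 + 2*(½ + 2) = 23008 + 2*(5/2) = 23008 + 5 = 23013)
(F + T(12, 179))*(C - 37279) = (-14518 + 189)*(23013 - 37279) = -14329*(-14266) = 204417514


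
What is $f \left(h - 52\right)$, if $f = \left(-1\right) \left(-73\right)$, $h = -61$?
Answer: $-8249$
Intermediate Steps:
$f = 73$
$f \left(h - 52\right) = 73 \left(-61 - 52\right) = 73 \left(-113\right) = -8249$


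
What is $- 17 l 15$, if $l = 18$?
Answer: $-4590$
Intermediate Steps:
$- 17 l 15 = \left(-17\right) 18 \cdot 15 = \left(-306\right) 15 = -4590$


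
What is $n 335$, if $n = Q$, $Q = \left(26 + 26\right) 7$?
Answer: $121940$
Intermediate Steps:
$Q = 364$ ($Q = 52 \cdot 7 = 364$)
$n = 364$
$n 335 = 364 \cdot 335 = 121940$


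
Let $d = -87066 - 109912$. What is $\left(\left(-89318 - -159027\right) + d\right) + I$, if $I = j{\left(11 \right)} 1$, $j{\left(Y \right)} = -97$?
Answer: $-127366$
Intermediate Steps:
$d = -196978$
$I = -97$ ($I = \left(-97\right) 1 = -97$)
$\left(\left(-89318 - -159027\right) + d\right) + I = \left(\left(-89318 - -159027\right) - 196978\right) - 97 = \left(\left(-89318 + 159027\right) - 196978\right) - 97 = \left(69709 - 196978\right) - 97 = -127269 - 97 = -127366$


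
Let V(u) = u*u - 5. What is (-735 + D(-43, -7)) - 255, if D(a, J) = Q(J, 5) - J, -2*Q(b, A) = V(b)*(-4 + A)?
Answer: -1005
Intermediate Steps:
V(u) = -5 + u² (V(u) = u² - 5 = -5 + u²)
Q(b, A) = -(-5 + b²)*(-4 + A)/2
D(a, J) = 5/2 - J - J²/2 (D(a, J) = -(-5 + J²)*(-4 + 5)/2 - J = -½*(-5 + J²)*1 - J = (5/2 - J²/2) - J = 5/2 - J - J²/2)
(-735 + D(-43, -7)) - 255 = (-735 + (5/2 - 1*(-7) - ½*(-7)²)) - 255 = (-735 + (5/2 + 7 - ½*49)) - 255 = (-735 + (5/2 + 7 - 49/2)) - 255 = (-735 - 15) - 255 = -750 - 255 = -1005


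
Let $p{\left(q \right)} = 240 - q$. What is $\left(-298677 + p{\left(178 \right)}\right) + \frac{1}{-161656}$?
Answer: $- \frac{48272906441}{161656} \approx -2.9862 \cdot 10^{5}$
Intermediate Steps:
$\left(-298677 + p{\left(178 \right)}\right) + \frac{1}{-161656} = \left(-298677 + \left(240 - 178\right)\right) + \frac{1}{-161656} = \left(-298677 + \left(240 - 178\right)\right) - \frac{1}{161656} = \left(-298677 + 62\right) - \frac{1}{161656} = -298615 - \frac{1}{161656} = - \frac{48272906441}{161656}$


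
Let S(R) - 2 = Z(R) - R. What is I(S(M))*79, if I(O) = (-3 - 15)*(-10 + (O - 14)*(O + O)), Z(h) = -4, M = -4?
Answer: 82476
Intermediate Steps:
S(R) = -2 - R (S(R) = 2 + (-4 - R) = -2 - R)
I(O) = 180 - 36*O*(-14 + O) (I(O) = -18*(-10 + (-14 + O)*(2*O)) = -18*(-10 + 2*O*(-14 + O)) = 180 - 36*O*(-14 + O))
I(S(M))*79 = (180 - 36*(-2 - 1*(-4))**2 + 504*(-2 - 1*(-4)))*79 = (180 - 36*(-2 + 4)**2 + 504*(-2 + 4))*79 = (180 - 36*2**2 + 504*2)*79 = (180 - 36*4 + 1008)*79 = (180 - 144 + 1008)*79 = 1044*79 = 82476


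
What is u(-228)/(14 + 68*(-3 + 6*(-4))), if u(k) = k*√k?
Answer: 228*I*√57/911 ≈ 1.8895*I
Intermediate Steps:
u(k) = k^(3/2)
u(-228)/(14 + 68*(-3 + 6*(-4))) = (-228)^(3/2)/(14 + 68*(-3 + 6*(-4))) = (-456*I*√57)/(14 + 68*(-3 - 24)) = (-456*I*√57)/(14 + 68*(-27)) = (-456*I*√57)/(14 - 1836) = -456*I*√57/(-1822) = -456*I*√57*(-1/1822) = 228*I*√57/911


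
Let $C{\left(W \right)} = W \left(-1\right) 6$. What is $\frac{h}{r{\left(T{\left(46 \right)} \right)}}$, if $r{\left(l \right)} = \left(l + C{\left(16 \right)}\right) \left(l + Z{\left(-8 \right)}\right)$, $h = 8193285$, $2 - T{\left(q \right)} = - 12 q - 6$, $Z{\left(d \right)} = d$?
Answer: $\frac{2731095}{85376} \approx 31.989$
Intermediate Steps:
$T{\left(q \right)} = 8 + 12 q$ ($T{\left(q \right)} = 2 - \left(- 12 q - 6\right) = 2 - \left(-6 - 12 q\right) = 2 + \left(6 + 12 q\right) = 8 + 12 q$)
$C{\left(W \right)} = - 6 W$ ($C{\left(W \right)} = - W 6 = - 6 W$)
$r{\left(l \right)} = \left(-96 + l\right) \left(-8 + l\right)$ ($r{\left(l \right)} = \left(l - 96\right) \left(l - 8\right) = \left(l - 96\right) \left(-8 + l\right) = \left(-96 + l\right) \left(-8 + l\right)$)
$\frac{h}{r{\left(T{\left(46 \right)} \right)}} = \frac{8193285}{768 + \left(8 + 12 \cdot 46\right)^{2} - 104 \left(8 + 12 \cdot 46\right)} = \frac{8193285}{768 + \left(8 + 552\right)^{2} - 104 \left(8 + 552\right)} = \frac{8193285}{768 + 560^{2} - 58240} = \frac{8193285}{768 + 313600 - 58240} = \frac{8193285}{256128} = 8193285 \cdot \frac{1}{256128} = \frac{2731095}{85376}$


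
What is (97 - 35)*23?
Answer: 1426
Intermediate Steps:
(97 - 35)*23 = 62*23 = 1426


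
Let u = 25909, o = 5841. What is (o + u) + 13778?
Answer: 45528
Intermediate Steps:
(o + u) + 13778 = (5841 + 25909) + 13778 = 31750 + 13778 = 45528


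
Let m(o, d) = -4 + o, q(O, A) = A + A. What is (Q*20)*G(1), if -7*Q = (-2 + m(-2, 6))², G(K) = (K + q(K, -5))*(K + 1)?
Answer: 23040/7 ≈ 3291.4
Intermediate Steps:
q(O, A) = 2*A
G(K) = (1 + K)*(-10 + K) (G(K) = (K + 2*(-5))*(K + 1) = (K - 10)*(1 + K) = (-10 + K)*(1 + K) = (1 + K)*(-10 + K))
Q = -64/7 (Q = -(-2 + (-4 - 2))²/7 = -(-2 - 6)²/7 = -⅐*(-8)² = -⅐*64 = -64/7 ≈ -9.1429)
(Q*20)*G(1) = (-64/7*20)*(-10 + 1² - 9*1) = -1280*(-10 + 1 - 9)/7 = -1280/7*(-18) = 23040/7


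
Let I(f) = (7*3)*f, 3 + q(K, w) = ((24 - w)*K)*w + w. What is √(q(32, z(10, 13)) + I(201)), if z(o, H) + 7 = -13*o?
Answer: I*√701743 ≈ 837.7*I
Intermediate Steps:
z(o, H) = -7 - 13*o
q(K, w) = -3 + w + K*w*(24 - w) (q(K, w) = -3 + (((24 - w)*K)*w + w) = -3 + ((K*(24 - w))*w + w) = -3 + (K*w*(24 - w) + w) = -3 + (w + K*w*(24 - w)) = -3 + w + K*w*(24 - w))
I(f) = 21*f
√(q(32, z(10, 13)) + I(201)) = √((-3 + (-7 - 13*10) - 1*32*(-7 - 13*10)² + 24*32*(-7 - 13*10)) + 21*201) = √((-3 + (-7 - 130) - 1*32*(-7 - 130)² + 24*32*(-7 - 130)) + 4221) = √((-3 - 137 - 1*32*(-137)² + 24*32*(-137)) + 4221) = √((-3 - 137 - 1*32*18769 - 105216) + 4221) = √((-3 - 137 - 600608 - 105216) + 4221) = √(-705964 + 4221) = √(-701743) = I*√701743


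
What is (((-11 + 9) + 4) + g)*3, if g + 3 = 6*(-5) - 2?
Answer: -99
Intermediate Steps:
g = -35 (g = -3 + (6*(-5) - 2) = -3 + (-30 - 2) = -3 - 32 = -35)
(((-11 + 9) + 4) + g)*3 = (((-11 + 9) + 4) - 35)*3 = ((-2 + 4) - 35)*3 = (2 - 35)*3 = -33*3 = -99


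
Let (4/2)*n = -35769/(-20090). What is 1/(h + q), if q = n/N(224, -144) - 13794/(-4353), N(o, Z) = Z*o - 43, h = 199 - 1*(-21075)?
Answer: 1883069812820/40066394310056221 ≈ 4.6999e-5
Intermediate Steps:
h = 21274 (h = 199 + 21075 = 21274)
N(o, Z) = -43 + Z*o
n = 35769/40180 (n = (-35769/(-20090))/2 = (-35769*(-1/20090))/2 = (½)*(35769/20090) = 35769/40180 ≈ 0.89022)
q = 5967112123541/1883069812820 (q = 35769/(40180*(-43 - 144*224)) - 13794/(-4353) = 35769/(40180*(-43 - 32256)) - 13794*(-1/4353) = (35769/40180)/(-32299) + 4598/1451 = (35769/40180)*(-1/32299) + 4598/1451 = -35769/1297773820 + 4598/1451 = 5967112123541/1883069812820 ≈ 3.1688)
1/(h + q) = 1/(21274 + 5967112123541/1883069812820) = 1/(40066394310056221/1883069812820) = 1883069812820/40066394310056221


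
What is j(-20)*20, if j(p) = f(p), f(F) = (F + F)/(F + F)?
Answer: 20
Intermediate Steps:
f(F) = 1 (f(F) = (2*F)/((2*F)) = (2*F)*(1/(2*F)) = 1)
j(p) = 1
j(-20)*20 = 1*20 = 20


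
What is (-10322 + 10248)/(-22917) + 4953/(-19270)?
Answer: -112081921/441610590 ≈ -0.25380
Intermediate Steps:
(-10322 + 10248)/(-22917) + 4953/(-19270) = -74*(-1/22917) + 4953*(-1/19270) = 74/22917 - 4953/19270 = -112081921/441610590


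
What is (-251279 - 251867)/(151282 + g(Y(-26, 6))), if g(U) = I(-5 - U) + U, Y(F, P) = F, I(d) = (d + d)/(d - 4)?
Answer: -610963/183671 ≈ -3.3264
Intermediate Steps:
I(d) = 2*d/(-4 + d) (I(d) = (2*d)/(-4 + d) = 2*d/(-4 + d))
g(U) = U + 2*(-5 - U)/(-9 - U) (g(U) = 2*(-5 - U)/(-4 + (-5 - U)) + U = 2*(-5 - U)/(-9 - U) + U = U + 2*(-5 - U)/(-9 - U))
(-251279 - 251867)/(151282 + g(Y(-26, 6))) = (-251279 - 251867)/(151282 + (10 + (-26)² + 11*(-26))/(9 - 26)) = -503146/(151282 + (10 + 676 - 286)/(-17)) = -503146/(151282 - 1/17*400) = -503146/(151282 - 400/17) = -503146/2571394/17 = -503146*17/2571394 = -610963/183671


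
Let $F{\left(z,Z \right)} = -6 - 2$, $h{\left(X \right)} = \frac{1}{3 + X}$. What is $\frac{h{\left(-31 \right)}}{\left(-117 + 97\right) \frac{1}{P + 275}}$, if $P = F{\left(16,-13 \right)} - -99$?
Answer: $\frac{183}{280} \approx 0.65357$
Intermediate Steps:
$F{\left(z,Z \right)} = -8$
$P = 91$ ($P = -8 - -99 = -8 + 99 = 91$)
$\frac{h{\left(-31 \right)}}{\left(-117 + 97\right) \frac{1}{P + 275}} = \frac{1}{\left(3 - 31\right) \frac{-117 + 97}{91 + 275}} = \frac{1}{\left(-28\right) \left(- \frac{20}{366}\right)} = - \frac{1}{28 \left(\left(-20\right) \frac{1}{366}\right)} = - \frac{1}{28 \left(- \frac{10}{183}\right)} = \left(- \frac{1}{28}\right) \left(- \frac{183}{10}\right) = \frac{183}{280}$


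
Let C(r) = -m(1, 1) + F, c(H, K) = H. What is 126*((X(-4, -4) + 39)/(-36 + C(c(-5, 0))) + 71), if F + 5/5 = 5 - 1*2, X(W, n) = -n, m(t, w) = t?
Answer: 43956/5 ≈ 8791.2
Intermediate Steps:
F = 2 (F = -1 + (5 - 1*2) = -1 + (5 - 2) = -1 + 3 = 2)
C(r) = 1 (C(r) = -1*1 + 2 = -1 + 2 = 1)
126*((X(-4, -4) + 39)/(-36 + C(c(-5, 0))) + 71) = 126*((-1*(-4) + 39)/(-36 + 1) + 71) = 126*((4 + 39)/(-35) + 71) = 126*(43*(-1/35) + 71) = 126*(-43/35 + 71) = 126*(2442/35) = 43956/5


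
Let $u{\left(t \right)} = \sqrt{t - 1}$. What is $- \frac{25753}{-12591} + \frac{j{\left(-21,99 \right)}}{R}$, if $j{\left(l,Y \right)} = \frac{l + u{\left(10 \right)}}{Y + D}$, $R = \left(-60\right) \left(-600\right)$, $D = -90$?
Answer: $\frac{51504601}{25182000} \approx 2.0453$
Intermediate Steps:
$u{\left(t \right)} = \sqrt{-1 + t}$
$R = 36000$
$j{\left(l,Y \right)} = \frac{3 + l}{-90 + Y}$ ($j{\left(l,Y \right)} = \frac{l + \sqrt{-1 + 10}}{Y - 90} = \frac{l + \sqrt{9}}{-90 + Y} = \frac{l + 3}{-90 + Y} = \frac{3 + l}{-90 + Y}$)
$- \frac{25753}{-12591} + \frac{j{\left(-21,99 \right)}}{R} = - \frac{25753}{-12591} + \frac{\frac{1}{-90 + 99} \left(3 - 21\right)}{36000} = \left(-25753\right) \left(- \frac{1}{12591}\right) + \frac{1}{9} \left(-18\right) \frac{1}{36000} = \frac{25753}{12591} + \frac{1}{9} \left(-18\right) \frac{1}{36000} = \frac{25753}{12591} - \frac{1}{18000} = \frac{51504601}{25182000}$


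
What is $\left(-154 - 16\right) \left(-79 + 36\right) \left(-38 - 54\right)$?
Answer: $-672520$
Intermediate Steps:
$\left(-154 - 16\right) \left(-79 + 36\right) \left(-38 - 54\right) = - 170 \left(\left(-43\right) \left(-92\right)\right) = \left(-170\right) 3956 = -672520$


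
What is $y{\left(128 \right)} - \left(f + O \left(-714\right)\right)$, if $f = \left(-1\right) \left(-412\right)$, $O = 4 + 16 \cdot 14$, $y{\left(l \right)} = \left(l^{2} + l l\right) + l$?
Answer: $195276$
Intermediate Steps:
$y{\left(l \right)} = l + 2 l^{2}$ ($y{\left(l \right)} = \left(l^{2} + l^{2}\right) + l = 2 l^{2} + l = l + 2 l^{2}$)
$O = 228$ ($O = 4 + 224 = 228$)
$f = 412$
$y{\left(128 \right)} - \left(f + O \left(-714\right)\right) = 128 \left(1 + 2 \cdot 128\right) - \left(412 + 228 \left(-714\right)\right) = 128 \left(1 + 256\right) - \left(412 - 162792\right) = 128 \cdot 257 - -162380 = 32896 + 162380 = 195276$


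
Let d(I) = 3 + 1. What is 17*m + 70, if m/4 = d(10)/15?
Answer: 1322/15 ≈ 88.133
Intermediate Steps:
d(I) = 4
m = 16/15 (m = 4*(4/15) = 16/15 ≈ 1.0667)
17*m + 70 = 17*(16/15) + 70 = 272/15 + 70 = 1322/15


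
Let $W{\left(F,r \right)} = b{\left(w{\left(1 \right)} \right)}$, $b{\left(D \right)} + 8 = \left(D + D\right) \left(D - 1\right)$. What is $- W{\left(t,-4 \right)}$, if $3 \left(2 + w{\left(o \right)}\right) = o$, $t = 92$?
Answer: $- \frac{8}{9} \approx -0.88889$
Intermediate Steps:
$w{\left(o \right)} = -2 + \frac{o}{3}$
$b{\left(D \right)} = -8 + 2 D \left(-1 + D\right)$ ($b{\left(D \right)} = -8 + \left(D + D\right) \left(D - 1\right) = -8 + 2 D \left(-1 + D\right)$)
$W{\left(F,r \right)} = \frac{8}{9}$ ($W{\left(F,r \right)} = -8 - 2 \left(-2 + \frac{1}{3} \cdot 1\right) + 2 \left(-2 + \frac{1}{3} \cdot 1\right)^{2} = -8 - 2 \left(-2 + \frac{1}{3}\right) + 2 \left(-2 + \frac{1}{3}\right)^{2} = -8 - - \frac{10}{3} + 2 \left(- \frac{5}{3}\right)^{2} = -8 + \frac{10}{3} + 2 \cdot \frac{25}{9} = -8 + \frac{10}{3} + \frac{50}{9} = \frac{8}{9}$)
$- W{\left(t,-4 \right)} = \left(-1\right) \frac{8}{9} = - \frac{8}{9}$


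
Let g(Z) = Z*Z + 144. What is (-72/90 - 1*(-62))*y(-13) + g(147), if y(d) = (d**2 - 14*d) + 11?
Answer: 219537/5 ≈ 43907.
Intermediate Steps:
y(d) = 11 + d**2 - 14*d
g(Z) = 144 + Z**2 (g(Z) = Z**2 + 144 = 144 + Z**2)
(-72/90 - 1*(-62))*y(-13) + g(147) = (-72/90 - 1*(-62))*(11 + (-13)**2 - 14*(-13)) + (144 + 147**2) = (-72*1/90 + 62)*(11 + 169 + 182) + (144 + 21609) = (-4/5 + 62)*362 + 21753 = (306/5)*362 + 21753 = 110772/5 + 21753 = 219537/5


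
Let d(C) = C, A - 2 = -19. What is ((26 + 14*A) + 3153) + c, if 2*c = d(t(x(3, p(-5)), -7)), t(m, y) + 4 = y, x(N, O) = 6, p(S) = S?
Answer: 5871/2 ≈ 2935.5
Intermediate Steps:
A = -17 (A = 2 - 19 = -17)
t(m, y) = -4 + y
c = -11/2 (c = (-4 - 7)/2 = (1/2)*(-11) = -11/2 ≈ -5.5000)
((26 + 14*A) + 3153) + c = ((26 + 14*(-17)) + 3153) - 11/2 = ((26 - 238) + 3153) - 11/2 = (-212 + 3153) - 11/2 = 2941 - 11/2 = 5871/2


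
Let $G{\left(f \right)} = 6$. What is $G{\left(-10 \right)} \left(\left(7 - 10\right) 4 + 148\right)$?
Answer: $816$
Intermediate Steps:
$G{\left(-10 \right)} \left(\left(7 - 10\right) 4 + 148\right) = 6 \left(\left(7 - 10\right) 4 + 148\right) = 6 \left(\left(-3\right) 4 + 148\right) = 6 \left(-12 + 148\right) = 6 \cdot 136 = 816$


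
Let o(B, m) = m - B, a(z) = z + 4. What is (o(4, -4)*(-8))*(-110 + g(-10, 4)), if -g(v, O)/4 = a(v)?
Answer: -5504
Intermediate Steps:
a(z) = 4 + z
g(v, O) = -16 - 4*v (g(v, O) = -4*(4 + v) = -16 - 4*v)
(o(4, -4)*(-8))*(-110 + g(-10, 4)) = ((-4 - 1*4)*(-8))*(-110 + (-16 - 4*(-10))) = ((-4 - 4)*(-8))*(-110 + (-16 + 40)) = (-8*(-8))*(-110 + 24) = 64*(-86) = -5504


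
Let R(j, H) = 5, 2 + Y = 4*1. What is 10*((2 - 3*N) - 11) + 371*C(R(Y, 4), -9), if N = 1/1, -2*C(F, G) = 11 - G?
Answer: -3830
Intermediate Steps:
Y = 2 (Y = -2 + 4*1 = -2 + 4 = 2)
C(F, G) = -11/2 + G/2 (C(F, G) = -(11 - G)/2 = -11/2 + G/2)
N = 1 (N = 1*1 = 1)
10*((2 - 3*N) - 11) + 371*C(R(Y, 4), -9) = 10*((2 - 3*1) - 11) + 371*(-11/2 + (½)*(-9)) = 10*((2 - 3) - 11) + 371*(-11/2 - 9/2) = 10*(-1 - 11) + 371*(-10) = 10*(-12) - 3710 = -120 - 3710 = -3830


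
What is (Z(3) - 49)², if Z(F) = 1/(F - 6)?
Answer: 21904/9 ≈ 2433.8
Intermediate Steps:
Z(F) = 1/(-6 + F)
(Z(3) - 49)² = (1/(-6 + 3) - 49)² = (1/(-3) - 49)² = (-⅓ - 49)² = (-148/3)² = 21904/9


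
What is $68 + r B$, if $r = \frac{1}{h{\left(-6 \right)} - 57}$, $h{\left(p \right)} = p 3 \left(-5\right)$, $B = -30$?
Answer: $\frac{738}{11} \approx 67.091$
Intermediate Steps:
$h{\left(p \right)} = - 15 p$ ($h{\left(p \right)} = 3 p \left(-5\right) = - 15 p$)
$r = \frac{1}{33}$ ($r = \frac{1}{\left(-15\right) \left(-6\right) - 57} = \frac{1}{90 - 57} = \frac{1}{33} \approx 0.030303$)
$68 + r B = 68 + \frac{1}{33} \left(-30\right) = 68 - \frac{10}{11} = \frac{738}{11}$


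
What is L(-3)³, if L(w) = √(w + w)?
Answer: -6*I*√6 ≈ -14.697*I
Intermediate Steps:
L(w) = √2*√w (L(w) = √(2*w) = √2*√w)
L(-3)³ = (√2*√(-3))³ = (√2*(I*√3))³ = (I*√6)³ = -6*I*√6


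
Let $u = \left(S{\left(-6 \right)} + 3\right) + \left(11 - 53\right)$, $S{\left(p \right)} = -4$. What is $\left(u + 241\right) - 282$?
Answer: $-84$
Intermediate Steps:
$u = -43$ ($u = \left(-4 + 3\right) + \left(11 - 53\right) = -1 + \left(11 - 53\right) = -1 - 42 = -43$)
$\left(u + 241\right) - 282 = \left(-43 + 241\right) - 282 = 198 - 282 = -84$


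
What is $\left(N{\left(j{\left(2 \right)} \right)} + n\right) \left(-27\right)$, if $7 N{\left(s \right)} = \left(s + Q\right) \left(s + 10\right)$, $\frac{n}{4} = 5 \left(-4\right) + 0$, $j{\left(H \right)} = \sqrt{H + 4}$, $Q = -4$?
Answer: $\frac{16038}{7} - \frac{162 \sqrt{6}}{7} \approx 2234.5$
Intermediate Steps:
$j{\left(H \right)} = \sqrt{4 + H}$
$n = -80$ ($n = 4 \left(5 \left(-4\right) + 0\right) = 4 \left(-20 + 0\right) = 4 \left(-20\right) = -80$)
$N{\left(s \right)} = \frac{\left(-4 + s\right) \left(10 + s\right)}{7}$ ($N{\left(s \right)} = \frac{\left(s - 4\right) \left(s + 10\right)}{7} = \frac{\left(-4 + s\right) \left(10 + s\right)}{7}$)
$\left(N{\left(j{\left(2 \right)} \right)} + n\right) \left(-27\right) = \left(\left(- \frac{40}{7} + \frac{\left(\sqrt{4 + 2}\right)^{2}}{7} + \frac{6 \sqrt{4 + 2}}{7}\right) - 80\right) \left(-27\right) = \left(\left(- \frac{40}{7} + \frac{\left(\sqrt{6}\right)^{2}}{7} + \frac{6 \sqrt{6}}{7}\right) - 80\right) \left(-27\right) = \left(\left(- \frac{40}{7} + \frac{1}{7} \cdot 6 + \frac{6 \sqrt{6}}{7}\right) - 80\right) \left(-27\right) = \left(\left(- \frac{40}{7} + \frac{6}{7} + \frac{6 \sqrt{6}}{7}\right) - 80\right) \left(-27\right) = \left(\left(- \frac{34}{7} + \frac{6 \sqrt{6}}{7}\right) - 80\right) \left(-27\right) = \left(- \frac{594}{7} + \frac{6 \sqrt{6}}{7}\right) \left(-27\right) = \frac{16038}{7} - \frac{162 \sqrt{6}}{7}$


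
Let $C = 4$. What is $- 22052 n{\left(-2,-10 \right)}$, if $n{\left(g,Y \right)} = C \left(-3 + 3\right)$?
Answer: $0$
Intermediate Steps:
$n{\left(g,Y \right)} = 0$ ($n{\left(g,Y \right)} = 4 \left(-3 + 3\right) = 4 \cdot 0 = 0$)
$- 22052 n{\left(-2,-10 \right)} = \left(-22052\right) 0 = 0$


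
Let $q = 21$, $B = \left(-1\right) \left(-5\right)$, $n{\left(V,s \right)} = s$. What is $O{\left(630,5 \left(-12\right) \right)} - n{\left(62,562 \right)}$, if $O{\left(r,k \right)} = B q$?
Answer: $-457$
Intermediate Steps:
$B = 5$
$O{\left(r,k \right)} = 105$ ($O{\left(r,k \right)} = 5 \cdot 21 = 105$)
$O{\left(630,5 \left(-12\right) \right)} - n{\left(62,562 \right)} = 105 - 562 = -457$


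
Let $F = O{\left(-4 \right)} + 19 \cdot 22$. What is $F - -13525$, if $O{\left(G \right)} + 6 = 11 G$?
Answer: $13893$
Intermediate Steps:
$O{\left(G \right)} = -6 + 11 G$
$F = 368$ ($F = \left(-6 + 11 \left(-4\right)\right) + 19 \cdot 22 = \left(-6 - 44\right) + 418 = -50 + 418 = 368$)
$F - -13525 = 368 - -13525 = 368 + 13525 = 13893$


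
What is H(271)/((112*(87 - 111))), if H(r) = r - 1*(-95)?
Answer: -61/448 ≈ -0.13616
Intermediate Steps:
H(r) = 95 + r (H(r) = r + 95 = 95 + r)
H(271)/((112*(87 - 111))) = (95 + 271)/((112*(87 - 111))) = 366/((112*(-24))) = 366/(-2688) = 366*(-1/2688) = -61/448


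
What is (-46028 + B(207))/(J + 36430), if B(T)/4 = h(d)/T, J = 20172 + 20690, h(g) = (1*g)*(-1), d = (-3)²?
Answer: -264662/444429 ≈ -0.59551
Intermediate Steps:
d = 9
h(g) = -g (h(g) = g*(-1) = -g)
J = 40862
B(T) = -36/T (B(T) = 4*((-1*9)/T) = 4*(-9/T) = -36/T)
(-46028 + B(207))/(J + 36430) = (-46028 - 36/207)/(40862 + 36430) = (-46028 - 36*1/207)/77292 = (-46028 - 4/23)*(1/77292) = -1058648/23*1/77292 = -264662/444429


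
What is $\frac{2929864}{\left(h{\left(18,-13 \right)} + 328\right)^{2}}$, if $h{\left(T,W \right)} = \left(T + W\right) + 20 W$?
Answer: $\frac{2929864}{5329} \approx 549.8$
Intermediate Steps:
$h{\left(T,W \right)} = T + 21 W$
$\frac{2929864}{\left(h{\left(18,-13 \right)} + 328\right)^{2}} = \frac{2929864}{\left(\left(18 + 21 \left(-13\right)\right) + 328\right)^{2}} = \frac{2929864}{\left(\left(18 - 273\right) + 328\right)^{2}} = \frac{2929864}{\left(-255 + 328\right)^{2}} = \frac{2929864}{73^{2}} = \frac{2929864}{5329}$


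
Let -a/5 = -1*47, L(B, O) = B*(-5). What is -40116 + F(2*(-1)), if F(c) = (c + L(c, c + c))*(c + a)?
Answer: -38252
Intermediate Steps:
L(B, O) = -5*B
a = 235 (a = -(-5)*47 = -5*(-47) = 235)
F(c) = -4*c*(235 + c) (F(c) = (c - 5*c)*(c + 235) = (-4*c)*(235 + c) = -4*c*(235 + c))
-40116 + F(2*(-1)) = -40116 + 4*(2*(-1))*(-235 - 2*(-1)) = -40116 + 4*(-2)*(-235 - 1*(-2)) = -40116 + 4*(-2)*(-235 + 2) = -40116 + 4*(-2)*(-233) = -40116 + 1864 = -38252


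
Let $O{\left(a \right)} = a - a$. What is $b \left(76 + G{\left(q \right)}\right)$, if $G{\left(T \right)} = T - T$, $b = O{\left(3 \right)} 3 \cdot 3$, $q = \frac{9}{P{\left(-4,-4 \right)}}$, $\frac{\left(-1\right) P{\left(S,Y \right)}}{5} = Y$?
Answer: $0$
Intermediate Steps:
$P{\left(S,Y \right)} = - 5 Y$
$O{\left(a \right)} = 0$
$q = \frac{9}{20}$ ($q = \frac{9}{\left(-5\right) \left(-4\right)} = \frac{9}{20} \approx 0.45$)
$b = 0$ ($b = 0 \cdot 3 \cdot 3 = 0 \cdot 3 = 0$)
$G{\left(T \right)} = 0$
$b \left(76 + G{\left(q \right)}\right) = 0 \left(76 + 0\right) = 0 \cdot 76 = 0$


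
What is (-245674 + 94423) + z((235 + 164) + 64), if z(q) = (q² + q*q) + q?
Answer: 277950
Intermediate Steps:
z(q) = q + 2*q² (z(q) = (q² + q²) + q = 2*q² + q = q + 2*q²)
(-245674 + 94423) + z((235 + 164) + 64) = (-245674 + 94423) + ((235 + 164) + 64)*(1 + 2*((235 + 164) + 64)) = -151251 + (399 + 64)*(1 + 2*(399 + 64)) = -151251 + 463*(1 + 2*463) = -151251 + 463*(1 + 926) = -151251 + 463*927 = -151251 + 429201 = 277950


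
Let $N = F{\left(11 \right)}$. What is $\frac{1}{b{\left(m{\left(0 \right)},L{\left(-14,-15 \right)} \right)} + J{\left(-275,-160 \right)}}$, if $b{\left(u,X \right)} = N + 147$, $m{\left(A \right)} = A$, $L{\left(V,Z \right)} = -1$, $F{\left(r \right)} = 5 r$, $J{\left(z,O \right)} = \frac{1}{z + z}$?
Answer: $\frac{550}{111099} \approx 0.0049505$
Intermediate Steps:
$J{\left(z,O \right)} = \frac{1}{2 z}$
$N = 55$ ($N = 5 \cdot 11 = 55$)
$b{\left(u,X \right)} = 202$ ($b{\left(u,X \right)} = 55 + 147 = 202$)
$\frac{1}{b{\left(m{\left(0 \right)},L{\left(-14,-15 \right)} \right)} + J{\left(-275,-160 \right)}} = \frac{1}{202 + \frac{1}{2 \left(-275\right)}} = \frac{1}{202 + \frac{1}{2} \left(- \frac{1}{275}\right)} = \frac{1}{202 - \frac{1}{550}} = \frac{1}{\frac{111099}{550}} = \frac{550}{111099}$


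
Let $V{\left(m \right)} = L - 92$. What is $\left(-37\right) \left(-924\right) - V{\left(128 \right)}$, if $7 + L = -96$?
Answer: $34383$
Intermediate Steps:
$L = -103$ ($L = -7 - 96 = -103$)
$V{\left(m \right)} = -195$ ($V{\left(m \right)} = -103 - 92 = -195$)
$\left(-37\right) \left(-924\right) - V{\left(128 \right)} = \left(-37\right) \left(-924\right) - -195 = 34188 + 195 = 34383$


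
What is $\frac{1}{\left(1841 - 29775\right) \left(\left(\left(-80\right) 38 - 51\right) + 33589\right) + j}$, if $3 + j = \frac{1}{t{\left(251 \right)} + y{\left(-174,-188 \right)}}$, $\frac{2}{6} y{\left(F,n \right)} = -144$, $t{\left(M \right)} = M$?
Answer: $- \frac{181}{154199535436} \approx -1.1738 \cdot 10^{-9}$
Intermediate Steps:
$y{\left(F,n \right)} = -432$ ($y{\left(F,n \right)} = 3 \left(-144\right) = -432$)
$j = - \frac{544}{181}$ ($j = -3 + \frac{1}{251 - 432} = -3 + \frac{1}{-181} = -3 - \frac{1}{181} = - \frac{544}{181} \approx -3.0055$)
$\frac{1}{\left(1841 - 29775\right) \left(\left(\left(-80\right) 38 - 51\right) + 33589\right) + j} = \frac{1}{\left(1841 - 29775\right) \left(\left(\left(-80\right) 38 - 51\right) + 33589\right) - \frac{544}{181}} = \frac{1}{- 27934 \left(\left(-3040 - 51\right) + 33589\right) - \frac{544}{181}} = \frac{1}{- 27934 \left(-3091 + 33589\right) - \frac{544}{181}} = \frac{1}{\left(-27934\right) 30498 - \frac{544}{181}} = \frac{1}{-851931132 - \frac{544}{181}} = \frac{1}{- \frac{154199535436}{181}} = - \frac{181}{154199535436}$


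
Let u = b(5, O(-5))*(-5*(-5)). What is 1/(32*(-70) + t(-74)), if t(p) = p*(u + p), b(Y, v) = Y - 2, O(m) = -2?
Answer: -1/2314 ≈ -0.00043215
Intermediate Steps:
b(Y, v) = -2 + Y
u = 75 (u = (-2 + 5)*(-5*(-5)) = 3*25 = 75)
t(p) = p*(75 + p)
1/(32*(-70) + t(-74)) = 1/(32*(-70) - 74*(75 - 74)) = 1/(-2240 - 74*1) = 1/(-2240 - 74) = 1/(-2314) = -1/2314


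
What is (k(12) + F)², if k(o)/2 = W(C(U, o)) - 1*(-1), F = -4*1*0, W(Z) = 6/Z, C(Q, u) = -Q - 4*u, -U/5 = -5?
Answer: 17956/5329 ≈ 3.3695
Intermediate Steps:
U = 25 (U = -5*(-5) = 25)
F = 0 (F = -4*0 = 0)
k(o) = 2 + 12/(-25 - 4*o) (k(o) = 2*(6/(-1*25 - 4*o) - 1*(-1)) = 2*(6/(-25 - 4*o) + 1) = 2*(1 + 6/(-25 - 4*o)) = 2 + 12/(-25 - 4*o))
(k(12) + F)² = (2*(19 + 4*12)/(25 + 4*12) + 0)² = (2*(19 + 48)/(25 + 48) + 0)² = (2*67/73 + 0)² = (2*(1/73)*67 + 0)² = (134/73 + 0)² = (134/73)² = 17956/5329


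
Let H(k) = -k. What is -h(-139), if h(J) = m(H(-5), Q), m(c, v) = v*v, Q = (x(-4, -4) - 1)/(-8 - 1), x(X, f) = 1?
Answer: 0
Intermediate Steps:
Q = 0 (Q = (1 - 1)/(-8 - 1) = 0/(-9) = 0*(-⅑) = 0)
m(c, v) = v²
h(J) = 0 (h(J) = 0² = 0)
-h(-139) = -1*0 = 0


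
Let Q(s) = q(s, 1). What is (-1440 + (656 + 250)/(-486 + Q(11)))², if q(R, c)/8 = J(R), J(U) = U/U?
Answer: 118758119769/57121 ≈ 2.0791e+6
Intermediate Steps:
J(U) = 1
q(R, c) = 8 (q(R, c) = 8*1 = 8)
Q(s) = 8
(-1440 + (656 + 250)/(-486 + Q(11)))² = (-1440 + (656 + 250)/(-486 + 8))² = (-1440 + 906/(-478))² = (-1440 + 906*(-1/478))² = (-1440 - 453/239)² = (-344613/239)² = 118758119769/57121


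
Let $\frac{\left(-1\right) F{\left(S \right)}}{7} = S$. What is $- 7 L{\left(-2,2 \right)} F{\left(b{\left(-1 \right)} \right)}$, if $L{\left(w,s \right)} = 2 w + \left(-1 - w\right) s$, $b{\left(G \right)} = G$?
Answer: $98$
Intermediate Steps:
$F{\left(S \right)} = - 7 S$
$L{\left(w,s \right)} = 2 w + s \left(-1 - w\right)$
$- 7 L{\left(-2,2 \right)} F{\left(b{\left(-1 \right)} \right)} = - 7 \left(\left(-1\right) 2 + 2 \left(-2\right) - 2 \left(-2\right)\right) \left(\left(-7\right) \left(-1\right)\right) = - 7 \left(-2 - 4 + 4\right) 7 = \left(-7\right) \left(-2\right) 7 = 14 \cdot 7 = 98$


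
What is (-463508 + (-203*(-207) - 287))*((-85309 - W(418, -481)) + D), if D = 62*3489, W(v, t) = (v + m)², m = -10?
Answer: 14953997170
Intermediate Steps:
W(v, t) = (-10 + v)² (W(v, t) = (v - 10)² = (-10 + v)²)
D = 216318
(-463508 + (-203*(-207) - 287))*((-85309 - W(418, -481)) + D) = (-463508 + (-203*(-207) - 287))*((-85309 - (-10 + 418)²) + 216318) = (-463508 + (42021 - 287))*((-85309 - 1*408²) + 216318) = (-463508 + 41734)*((-85309 - 1*166464) + 216318) = -421774*((-85309 - 166464) + 216318) = -421774*(-251773 + 216318) = -421774*(-35455) = 14953997170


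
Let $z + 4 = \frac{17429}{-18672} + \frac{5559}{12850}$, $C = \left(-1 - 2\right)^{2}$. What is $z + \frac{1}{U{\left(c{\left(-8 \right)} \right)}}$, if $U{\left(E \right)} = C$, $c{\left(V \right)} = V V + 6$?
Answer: $- \frac{1579869503}{359902800} \approx -4.3897$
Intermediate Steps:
$C = 9$ ($C = \left(-3\right)^{2} = 9$)
$c{\left(V \right)} = 6 + V^{2}$ ($c{\left(V \right)} = V^{2} + 6 = 6 + V^{2}$)
$U{\left(E \right)} = 9$
$z = - \frac{539952901}{119967600}$ ($z = -4 + \left(\frac{17429}{-18672} + \frac{5559}{12850}\right) = -4 + \left(17429 \left(- \frac{1}{18672}\right) + 5559 \cdot \frac{1}{12850}\right) = -4 + \left(- \frac{17429}{18672} + \frac{5559}{12850}\right) = -4 - \frac{60082501}{119967600} = - \frac{539952901}{119967600} \approx -4.5008$)
$z + \frac{1}{U{\left(c{\left(-8 \right)} \right)}} = - \frac{539952901}{119967600} + \frac{1}{9} = - \frac{1579869503}{359902800}$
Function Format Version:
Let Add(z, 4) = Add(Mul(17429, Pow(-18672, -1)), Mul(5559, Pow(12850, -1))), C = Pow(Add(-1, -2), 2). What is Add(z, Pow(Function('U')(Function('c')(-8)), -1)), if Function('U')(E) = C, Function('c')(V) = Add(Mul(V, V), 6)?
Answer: Rational(-1579869503, 359902800) ≈ -4.3897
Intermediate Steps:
C = 9 (C = Pow(-3, 2) = 9)
Function('c')(V) = Add(6, Pow(V, 2)) (Function('c')(V) = Add(Pow(V, 2), 6) = Add(6, Pow(V, 2)))
Function('U')(E) = 9
z = Rational(-539952901, 119967600) (z = Add(-4, Add(Mul(17429, Pow(-18672, -1)), Mul(5559, Pow(12850, -1)))) = Add(-4, Add(Mul(17429, Rational(-1, 18672)), Mul(5559, Rational(1, 12850)))) = Add(-4, Add(Rational(-17429, 18672), Rational(5559, 12850))) = Add(-4, Rational(-60082501, 119967600)) = Rational(-539952901, 119967600) ≈ -4.5008)
Add(z, Pow(Function('U')(Function('c')(-8)), -1)) = Add(Rational(-539952901, 119967600), Pow(9, -1)) = Add(Rational(-539952901, 119967600), Rational(1, 9)) = Rational(-1579869503, 359902800)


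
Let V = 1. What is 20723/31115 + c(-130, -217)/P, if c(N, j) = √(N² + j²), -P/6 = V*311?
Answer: 20723/31115 - √63989/1866 ≈ 0.53045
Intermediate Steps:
P = -1866 (P = -6*311 = -1866)
20723/31115 + c(-130, -217)/P = 20723/31115 + √((-130)² + (-217)²)/(-1866) = 20723*(1/31115) + √(16900 + 47089)*(-1/1866) = 20723/31115 + √63989*(-1/1866) = 20723/31115 - √63989/1866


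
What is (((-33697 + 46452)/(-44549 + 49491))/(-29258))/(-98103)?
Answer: 12755/14185010610708 ≈ 8.9919e-10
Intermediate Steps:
(((-33697 + 46452)/(-44549 + 49491))/(-29258))/(-98103) = ((12755/4942)*(-1/29258))*(-1/98103) = -12755/144593036*(-1/98103) = 12755/14185010610708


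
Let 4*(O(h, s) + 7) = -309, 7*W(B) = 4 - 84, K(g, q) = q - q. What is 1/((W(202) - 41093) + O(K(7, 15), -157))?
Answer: -28/1153283 ≈ -2.4279e-5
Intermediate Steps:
K(g, q) = 0
W(B) = -80/7 (W(B) = (4 - 84)/7 = (⅐)*(-80) = -80/7)
O(h, s) = -337/4 (O(h, s) = -7 + (¼)*(-309) = -7 - 309/4 = -337/4)
1/((W(202) - 41093) + O(K(7, 15), -157)) = 1/((-80/7 - 41093) - 337/4) = 1/(-287731/7 - 337/4) = 1/(-1153283/28) = -28/1153283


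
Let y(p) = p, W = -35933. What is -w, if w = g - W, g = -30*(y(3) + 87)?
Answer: -33233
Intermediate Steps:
g = -2700 (g = -30*(3 + 87) = -30*90 = -2700)
w = 33233 (w = -2700 - 1*(-35933) = -2700 + 35933 = 33233)
-w = -1*33233 = -33233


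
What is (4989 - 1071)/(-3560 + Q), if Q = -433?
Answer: -1306/1331 ≈ -0.98122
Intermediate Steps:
(4989 - 1071)/(-3560 + Q) = (4989 - 1071)/(-3560 - 433) = 3918/(-3993) = 3918*(-1/3993) = -1306/1331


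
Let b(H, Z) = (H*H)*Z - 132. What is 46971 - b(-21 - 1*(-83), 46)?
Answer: -129721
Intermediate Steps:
b(H, Z) = -132 + Z*H**2 (b(H, Z) = H**2*Z - 132 = Z*H**2 - 132 = -132 + Z*H**2)
46971 - b(-21 - 1*(-83), 46) = 46971 - (-132 + 46*(-21 - 1*(-83))**2) = 46971 - (-132 + 46*(-21 + 83)**2) = 46971 - (-132 + 46*62**2) = 46971 - (-132 + 46*3844) = 46971 - (-132 + 176824) = 46971 - 1*176692 = 46971 - 176692 = -129721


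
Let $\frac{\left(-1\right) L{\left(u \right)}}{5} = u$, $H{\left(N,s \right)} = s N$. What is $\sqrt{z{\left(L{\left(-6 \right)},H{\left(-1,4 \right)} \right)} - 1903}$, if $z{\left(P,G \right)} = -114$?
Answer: $i \sqrt{2017} \approx 44.911 i$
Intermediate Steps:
$H{\left(N,s \right)} = N s$
$L{\left(u \right)} = - 5 u$
$\sqrt{z{\left(L{\left(-6 \right)},H{\left(-1,4 \right)} \right)} - 1903} = \sqrt{-114 - 1903} = \sqrt{-2017} = i \sqrt{2017}$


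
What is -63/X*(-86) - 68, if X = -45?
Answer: -942/5 ≈ -188.40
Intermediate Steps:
-63/X*(-86) - 68 = -63/(-45)*(-86) - 68 = -63*(-1/45)*(-86) - 68 = (7/5)*(-86) - 68 = -602/5 - 68 = -942/5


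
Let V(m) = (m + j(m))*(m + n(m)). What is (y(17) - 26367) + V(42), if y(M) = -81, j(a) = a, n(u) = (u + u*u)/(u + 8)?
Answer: -497148/25 ≈ -19886.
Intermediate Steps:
n(u) = (u + u²)/(8 + u)
V(m) = 2*m*(m + m*(1 + m)/(8 + m)) (V(m) = (m + m)*(m + m*(1 + m)/(8 + m)) = (2*m)*(m + m*(1 + m)/(8 + m)) = 2*m*(m + m*(1 + m)/(8 + m)))
(y(17) - 26367) + V(42) = (-81 - 26367) + 42²*(18 + 4*42)/(8 + 42) = -26448 + 1764*(18 + 168)/50 = -26448 + 1764*(1/50)*186 = -26448 + 164052/25 = -497148/25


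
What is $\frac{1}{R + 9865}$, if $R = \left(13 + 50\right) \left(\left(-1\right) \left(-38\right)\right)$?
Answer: $\frac{1}{12259} \approx 8.1573 \cdot 10^{-5}$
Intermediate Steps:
$R = 2394$ ($R = 63 \cdot 38 = 2394$)
$\frac{1}{R + 9865} = \frac{1}{2394 + 9865} = \frac{1}{12259}$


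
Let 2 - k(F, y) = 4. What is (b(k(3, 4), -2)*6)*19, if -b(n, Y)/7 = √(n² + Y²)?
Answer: -1596*√2 ≈ -2257.1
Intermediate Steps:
k(F, y) = -2 (k(F, y) = 2 - 1*4 = 2 - 4 = -2)
b(n, Y) = -7*√(Y² + n²) (b(n, Y) = -7*√(n² + Y²) = -7*√(Y² + n²))
(b(k(3, 4), -2)*6)*19 = (-7*√((-2)² + (-2)²)*6)*19 = (-7*√(4 + 4)*6)*19 = (-14*√2*6)*19 = -84*√2*19 = -1596*√2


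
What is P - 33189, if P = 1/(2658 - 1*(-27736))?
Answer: -1008746465/30394 ≈ -33189.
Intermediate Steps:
P = 1/30394 (P = 1/(2658 + 27736) = 1/30394 ≈ 3.2901e-5)
P - 33189 = 1/30394 - 33189 = -1008746465/30394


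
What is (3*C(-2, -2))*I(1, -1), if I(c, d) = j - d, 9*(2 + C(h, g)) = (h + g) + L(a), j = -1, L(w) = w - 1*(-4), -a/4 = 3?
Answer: 0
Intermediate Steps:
a = -12 (a = -4*3 = -12)
L(w) = 4 + w (L(w) = w + 4 = 4 + w)
C(h, g) = -26/9 + g/9 + h/9 (C(h, g) = -2 + ((h + g) + (4 - 12))/9 = -2 + ((g + h) - 8)/9 = -2 + (-8 + g + h)/9 = -2 + (-8/9 + g/9 + h/9) = -26/9 + g/9 + h/9)
I(c, d) = -1 - d
(3*C(-2, -2))*I(1, -1) = (3*(-26/9 + (⅑)*(-2) + (⅑)*(-2)))*(-1 - 1*(-1)) = (3*(-26/9 - 2/9 - 2/9))*(-1 + 1) = (3*(-10/3))*0 = -10*0 = 0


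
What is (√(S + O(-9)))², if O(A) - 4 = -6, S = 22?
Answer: 20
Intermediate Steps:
O(A) = -2 (O(A) = 4 - 6 = -2)
(√(S + O(-9)))² = (√(22 - 2))² = (√20)² = (2*√5)² = 20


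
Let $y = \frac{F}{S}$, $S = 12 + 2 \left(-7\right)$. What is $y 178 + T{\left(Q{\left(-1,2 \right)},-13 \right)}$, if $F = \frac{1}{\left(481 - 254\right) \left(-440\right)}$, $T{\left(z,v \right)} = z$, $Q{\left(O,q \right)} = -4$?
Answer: $- \frac{399431}{99880} \approx -3.9991$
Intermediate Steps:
$S = -2$ ($S = 12 - 14 = -2$)
$F = - \frac{1}{99880}$ ($F = \frac{1}{227} \left(- \frac{1}{440}\right) = - \frac{1}{99880} \approx -1.0012 \cdot 10^{-5}$)
$y = \frac{1}{199760}$ ($y = - \frac{1}{99880 \left(-2\right)} = \left(- \frac{1}{99880}\right) \left(- \frac{1}{2}\right) = \frac{1}{199760} \approx 5.006 \cdot 10^{-6}$)
$y 178 + T{\left(Q{\left(-1,2 \right)},-13 \right)} = \frac{1}{199760} \cdot 178 - 4 = \frac{89}{99880} - 4 = - \frac{399431}{99880}$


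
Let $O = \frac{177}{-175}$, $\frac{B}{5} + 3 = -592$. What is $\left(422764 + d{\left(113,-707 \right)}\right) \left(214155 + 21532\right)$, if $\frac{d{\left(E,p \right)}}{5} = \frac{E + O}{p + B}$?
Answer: $\frac{6420299728862667}{64435} \approx 9.964 \cdot 10^{10}$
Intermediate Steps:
$B = -2975$ ($B = -15 + 5 \left(-592\right) = -15 - 2960 = -2975$)
$O = - \frac{177}{175}$ ($O = 177 \left(- \frac{1}{175}\right) = - \frac{177}{175} \approx -1.0114$)
$d{\left(E,p \right)} = \frac{5 \left(- \frac{177}{175} + E\right)}{-2975 + p}$ ($d{\left(E,p \right)} = 5 \frac{E - \frac{177}{175}}{p - 2975} = 5 \frac{- \frac{177}{175} + E}{-2975 + p} = \frac{5 \left(- \frac{177}{175} + E\right)}{-2975 + p}$)
$\left(422764 + d{\left(113,-707 \right)}\right) \left(214155 + 21532\right) = \left(422764 + \frac{-177 + 175 \cdot 113}{35 \left(-2975 - 707\right)}\right) \left(214155 + 21532\right) = \left(422764 + \frac{-177 + 19775}{35 \left(-3682\right)}\right) 235687 = \left(422764 + \frac{1}{35} \left(- \frac{1}{3682}\right) 19598\right) 235687 = \left(422764 - \frac{9799}{64435}\right) 235687 = \frac{27240788541}{64435} \cdot 235687 = \frac{6420299728862667}{64435}$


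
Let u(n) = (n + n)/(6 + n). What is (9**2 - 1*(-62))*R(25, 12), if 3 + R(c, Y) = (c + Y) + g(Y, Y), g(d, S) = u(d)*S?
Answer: 7150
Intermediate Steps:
u(n) = 2*n/(6 + n) (u(n) = (2*n)/(6 + n) = 2*n/(6 + n))
g(d, S) = 2*S*d/(6 + d) (g(d, S) = (2*d/(6 + d))*S = 2*S*d/(6 + d))
R(c, Y) = -3 + Y + c + 2*Y**2/(6 + Y) (R(c, Y) = -3 + ((c + Y) + 2*Y*Y/(6 + Y)) = -3 + ((Y + c) + 2*Y**2/(6 + Y)) = -3 + (Y + c + 2*Y**2/(6 + Y)) = -3 + Y + c + 2*Y**2/(6 + Y))
(9**2 - 1*(-62))*R(25, 12) = (9**2 - 1*(-62))*((2*12**2 + (6 + 12)*(-3 + 12 + 25))/(6 + 12)) = (81 + 62)*((2*144 + 18*34)/18) = 143*((288 + 612)/18) = 143*((1/18)*900) = 143*50 = 7150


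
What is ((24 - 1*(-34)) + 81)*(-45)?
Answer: -6255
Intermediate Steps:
((24 - 1*(-34)) + 81)*(-45) = ((24 + 34) + 81)*(-45) = (58 + 81)*(-45) = 139*(-45) = -6255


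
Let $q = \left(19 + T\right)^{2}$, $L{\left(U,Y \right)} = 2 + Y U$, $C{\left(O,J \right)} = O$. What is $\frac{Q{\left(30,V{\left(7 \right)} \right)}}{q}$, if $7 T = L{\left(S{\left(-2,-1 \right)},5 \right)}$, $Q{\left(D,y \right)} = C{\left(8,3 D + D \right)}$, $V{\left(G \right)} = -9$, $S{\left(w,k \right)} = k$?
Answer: $\frac{98}{4225} \approx 0.023195$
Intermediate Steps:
$Q{\left(D,y \right)} = 8$
$L{\left(U,Y \right)} = 2 + U Y$
$T = - \frac{3}{7}$ ($T = \frac{2 - 5}{7} = \frac{1}{7} \left(-3\right) = - \frac{3}{7} \approx -0.42857$)
$q = \frac{16900}{49}$ ($q = \left(19 - \frac{3}{7}\right)^{2} = \left(\frac{130}{7}\right)^{2} = \frac{16900}{49} \approx 344.9$)
$\frac{Q{\left(30,V{\left(7 \right)} \right)}}{q} = \frac{8}{\frac{16900}{49}} = 8 \cdot \frac{49}{16900} = \frac{98}{4225}$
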